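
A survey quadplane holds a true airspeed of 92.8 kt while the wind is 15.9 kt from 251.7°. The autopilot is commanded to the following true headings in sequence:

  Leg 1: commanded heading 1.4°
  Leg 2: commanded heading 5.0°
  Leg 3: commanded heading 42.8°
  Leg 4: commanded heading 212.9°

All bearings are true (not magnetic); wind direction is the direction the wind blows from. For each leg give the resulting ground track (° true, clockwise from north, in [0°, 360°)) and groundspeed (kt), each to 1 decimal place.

Leg 1: heading 1.4°; drift +8.7° → track 10.1°, groundspeed 99.3 kt
Leg 2: heading 5.0°; drift +8.4° → track 13.4°, groundspeed 100.2 kt
Leg 3: heading 42.8°; drift +4.1° → track 46.9°, groundspeed 107.0 kt
Leg 4: heading 212.9°; drift -7.1° → track 205.8°, groundspeed 81.0 kt

Leg 1: track=10.1°, groundspeed=99.3 kt
Leg 2: track=13.4°, groundspeed=100.2 kt
Leg 3: track=46.9°, groundspeed=107.0 kt
Leg 4: track=205.8°, groundspeed=81.0 kt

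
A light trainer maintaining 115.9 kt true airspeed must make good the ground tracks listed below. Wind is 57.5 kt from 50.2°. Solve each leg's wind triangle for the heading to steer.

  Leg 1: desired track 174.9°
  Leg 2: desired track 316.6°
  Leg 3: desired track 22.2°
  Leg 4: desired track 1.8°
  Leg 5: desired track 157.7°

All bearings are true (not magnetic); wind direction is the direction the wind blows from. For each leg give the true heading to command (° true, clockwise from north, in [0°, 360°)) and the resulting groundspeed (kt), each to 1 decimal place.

Leg 1: desired track 174.9°; wind correction -24.1° → command heading 150.8°, groundspeed 138.6 kt
Leg 2: desired track 316.6°; wind correction +29.7° → command heading 346.3°, groundspeed 104.3 kt
Leg 3: desired track 22.2°; wind correction +13.5° → command heading 35.7°, groundspeed 61.9 kt
Leg 4: desired track 1.8°; wind correction +21.8° → command heading 23.6°, groundspeed 69.5 kt
Leg 5: desired track 157.7°; wind correction -28.2° → command heading 129.5°, groundspeed 119.4 kt

Leg 1: heading=150.8°, groundspeed=138.6 kt
Leg 2: heading=346.3°, groundspeed=104.3 kt
Leg 3: heading=35.7°, groundspeed=61.9 kt
Leg 4: heading=23.6°, groundspeed=69.5 kt
Leg 5: heading=129.5°, groundspeed=119.4 kt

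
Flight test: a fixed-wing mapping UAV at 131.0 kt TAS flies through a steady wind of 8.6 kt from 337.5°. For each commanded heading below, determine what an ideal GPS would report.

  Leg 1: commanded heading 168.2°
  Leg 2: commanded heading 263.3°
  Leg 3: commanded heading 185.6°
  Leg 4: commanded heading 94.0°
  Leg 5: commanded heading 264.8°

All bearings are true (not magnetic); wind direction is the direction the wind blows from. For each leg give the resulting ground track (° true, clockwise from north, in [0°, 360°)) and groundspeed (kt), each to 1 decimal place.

Leg 1: heading 168.2°; drift -0.7° → track 167.5°, groundspeed 139.5 kt
Leg 2: heading 263.3°; drift -3.7° → track 259.6°, groundspeed 128.9 kt
Leg 3: heading 185.6°; drift -1.7° → track 183.9°, groundspeed 138.6 kt
Leg 4: heading 94.0°; drift +3.3° → track 97.3°, groundspeed 135.1 kt
Leg 5: heading 264.8°; drift -3.7° → track 261.1°, groundspeed 128.7 kt

Leg 1: track=167.5°, groundspeed=139.5 kt
Leg 2: track=259.6°, groundspeed=128.9 kt
Leg 3: track=183.9°, groundspeed=138.6 kt
Leg 4: track=97.3°, groundspeed=135.1 kt
Leg 5: track=261.1°, groundspeed=128.7 kt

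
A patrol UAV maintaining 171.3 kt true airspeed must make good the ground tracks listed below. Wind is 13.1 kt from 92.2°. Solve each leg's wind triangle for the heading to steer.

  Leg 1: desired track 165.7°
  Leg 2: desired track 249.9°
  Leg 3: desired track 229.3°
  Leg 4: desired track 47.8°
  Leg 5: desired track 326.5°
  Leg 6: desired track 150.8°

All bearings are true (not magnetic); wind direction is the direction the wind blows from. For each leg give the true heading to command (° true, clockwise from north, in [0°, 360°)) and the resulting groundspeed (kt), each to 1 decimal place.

Leg 1: desired track 165.7°; wind correction -4.2° → command heading 161.5°, groundspeed 167.1 kt
Leg 2: desired track 249.9°; wind correction -1.7° → command heading 248.2°, groundspeed 183.3 kt
Leg 3: desired track 229.3°; wind correction -3.0° → command heading 226.3°, groundspeed 180.7 kt
Leg 4: desired track 47.8°; wind correction +3.1° → command heading 50.9°, groundspeed 161.7 kt
Leg 5: desired track 326.5°; wind correction +3.6° → command heading 330.1°, groundspeed 178.6 kt
Leg 6: desired track 150.8°; wind correction -3.7° → command heading 147.1°, groundspeed 164.1 kt

Leg 1: heading=161.5°, groundspeed=167.1 kt
Leg 2: heading=248.2°, groundspeed=183.3 kt
Leg 3: heading=226.3°, groundspeed=180.7 kt
Leg 4: heading=50.9°, groundspeed=161.7 kt
Leg 5: heading=330.1°, groundspeed=178.6 kt
Leg 6: heading=147.1°, groundspeed=164.1 kt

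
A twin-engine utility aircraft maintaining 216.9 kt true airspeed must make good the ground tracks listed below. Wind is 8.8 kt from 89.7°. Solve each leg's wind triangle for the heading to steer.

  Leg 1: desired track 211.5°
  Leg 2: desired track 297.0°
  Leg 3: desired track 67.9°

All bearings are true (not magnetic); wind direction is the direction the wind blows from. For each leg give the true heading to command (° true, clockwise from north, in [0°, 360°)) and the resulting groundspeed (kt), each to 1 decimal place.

Leg 1: heading=209.5°, groundspeed=221.4 kt
Leg 2: heading=298.1°, groundspeed=224.7 kt
Leg 3: heading=68.8°, groundspeed=208.7 kt

Leg 1: desired track 211.5°; wind correction -2.0° → command heading 209.5°, groundspeed 221.4 kt
Leg 2: desired track 297.0°; wind correction +1.1° → command heading 298.1°, groundspeed 224.7 kt
Leg 3: desired track 67.9°; wind correction +0.9° → command heading 68.8°, groundspeed 208.7 kt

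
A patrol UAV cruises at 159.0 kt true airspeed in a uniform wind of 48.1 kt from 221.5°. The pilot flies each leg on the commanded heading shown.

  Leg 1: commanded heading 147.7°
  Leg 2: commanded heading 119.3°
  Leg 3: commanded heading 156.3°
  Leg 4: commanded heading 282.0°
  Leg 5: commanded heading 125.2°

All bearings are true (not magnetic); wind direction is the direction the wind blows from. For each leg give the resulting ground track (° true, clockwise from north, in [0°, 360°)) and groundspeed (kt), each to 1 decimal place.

Leg 1: track=130.1°, groundspeed=152.7 kt
Leg 2: track=103.8°, groundspeed=175.6 kt
Leg 3: track=138.8°, groundspeed=145.5 kt
Leg 4: track=299.2°, groundspeed=141.6 kt
Leg 5: track=109.0°, groundspeed=171.1 kt

Leg 1: heading 147.7°; drift -17.6° → track 130.1°, groundspeed 152.7 kt
Leg 2: heading 119.3°; drift -15.5° → track 103.8°, groundspeed 175.6 kt
Leg 3: heading 156.3°; drift -17.5° → track 138.8°, groundspeed 145.5 kt
Leg 4: heading 282.0°; drift +17.2° → track 299.2°, groundspeed 141.6 kt
Leg 5: heading 125.2°; drift -16.2° → track 109.0°, groundspeed 171.1 kt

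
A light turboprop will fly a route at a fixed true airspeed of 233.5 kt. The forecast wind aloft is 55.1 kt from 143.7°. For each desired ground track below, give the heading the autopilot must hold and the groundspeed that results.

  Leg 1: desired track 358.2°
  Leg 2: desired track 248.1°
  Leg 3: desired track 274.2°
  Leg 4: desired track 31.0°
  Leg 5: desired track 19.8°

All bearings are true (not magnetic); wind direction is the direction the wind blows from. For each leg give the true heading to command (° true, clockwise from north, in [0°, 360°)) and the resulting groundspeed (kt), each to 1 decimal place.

Leg 1: heading=5.9°, groundspeed=276.8 kt
Leg 2: heading=234.9°, groundspeed=241.0 kt
Leg 3: heading=263.9°, groundspeed=265.5 kt
Leg 4: heading=43.6°, groundspeed=249.2 kt
Leg 5: heading=31.1°, groundspeed=259.7 kt

Leg 1: desired track 358.2°; wind correction +7.7° → command heading 5.9°, groundspeed 276.8 kt
Leg 2: desired track 248.1°; wind correction -13.2° → command heading 234.9°, groundspeed 241.0 kt
Leg 3: desired track 274.2°; wind correction -10.3° → command heading 263.9°, groundspeed 265.5 kt
Leg 4: desired track 31.0°; wind correction +12.6° → command heading 43.6°, groundspeed 249.2 kt
Leg 5: desired track 19.8°; wind correction +11.3° → command heading 31.1°, groundspeed 259.7 kt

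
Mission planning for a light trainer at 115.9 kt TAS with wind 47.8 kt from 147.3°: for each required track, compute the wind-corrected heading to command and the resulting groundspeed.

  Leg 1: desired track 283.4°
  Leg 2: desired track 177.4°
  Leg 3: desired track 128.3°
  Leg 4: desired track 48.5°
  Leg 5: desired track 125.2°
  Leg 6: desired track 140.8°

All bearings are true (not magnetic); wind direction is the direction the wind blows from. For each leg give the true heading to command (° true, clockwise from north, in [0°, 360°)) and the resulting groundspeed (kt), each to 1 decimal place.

Leg 1: desired track 283.4°; wind correction -16.6° → command heading 266.8°, groundspeed 145.5 kt
Leg 2: desired track 177.4°; wind correction -11.9° → command heading 165.5°, groundspeed 72.0 kt
Leg 3: desired track 128.3°; wind correction +7.7° → command heading 136.0°, groundspeed 69.7 kt
Leg 4: desired track 48.5°; wind correction +24.1° → command heading 72.6°, groundspeed 113.1 kt
Leg 5: desired track 125.2°; wind correction +8.9° → command heading 134.1°, groundspeed 70.2 kt
Leg 6: desired track 140.8°; wind correction +2.7° → command heading 143.5°, groundspeed 68.3 kt

Leg 1: heading=266.8°, groundspeed=145.5 kt
Leg 2: heading=165.5°, groundspeed=72.0 kt
Leg 3: heading=136.0°, groundspeed=69.7 kt
Leg 4: heading=72.6°, groundspeed=113.1 kt
Leg 5: heading=134.1°, groundspeed=70.2 kt
Leg 6: heading=143.5°, groundspeed=68.3 kt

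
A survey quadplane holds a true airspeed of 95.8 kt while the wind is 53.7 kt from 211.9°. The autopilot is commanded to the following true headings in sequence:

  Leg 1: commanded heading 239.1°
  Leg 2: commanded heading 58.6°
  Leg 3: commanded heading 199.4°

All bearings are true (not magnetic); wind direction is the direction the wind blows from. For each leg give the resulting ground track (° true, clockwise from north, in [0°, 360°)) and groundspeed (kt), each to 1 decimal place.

Leg 1: heading 239.1°; drift +27.1° → track 266.2°, groundspeed 53.9 kt
Leg 2: heading 58.6°; drift -9.5° → track 49.1°, groundspeed 145.8 kt
Leg 3: heading 199.4°; drift -15.0° → track 184.4°, groundspeed 44.9 kt

Leg 1: track=266.2°, groundspeed=53.9 kt
Leg 2: track=49.1°, groundspeed=145.8 kt
Leg 3: track=184.4°, groundspeed=44.9 kt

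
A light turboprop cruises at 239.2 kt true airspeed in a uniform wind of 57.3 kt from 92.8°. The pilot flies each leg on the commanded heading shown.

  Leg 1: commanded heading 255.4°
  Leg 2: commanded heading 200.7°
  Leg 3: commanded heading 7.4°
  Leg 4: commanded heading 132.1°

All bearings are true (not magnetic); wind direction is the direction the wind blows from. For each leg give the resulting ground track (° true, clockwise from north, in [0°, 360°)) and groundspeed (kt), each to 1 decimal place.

Leg 1: heading 255.4°; drift +3.3° → track 258.7°, groundspeed 294.4 kt
Leg 2: heading 200.7°; drift +12.0° → track 212.7°, groundspeed 262.5 kt
Leg 3: heading 7.4°; drift -13.7° → track 353.7°, groundspeed 241.5 kt
Leg 4: heading 132.1°; drift +10.6° → track 142.7°, groundspeed 198.2 kt

Leg 1: track=258.7°, groundspeed=294.4 kt
Leg 2: track=212.7°, groundspeed=262.5 kt
Leg 3: track=353.7°, groundspeed=241.5 kt
Leg 4: track=142.7°, groundspeed=198.2 kt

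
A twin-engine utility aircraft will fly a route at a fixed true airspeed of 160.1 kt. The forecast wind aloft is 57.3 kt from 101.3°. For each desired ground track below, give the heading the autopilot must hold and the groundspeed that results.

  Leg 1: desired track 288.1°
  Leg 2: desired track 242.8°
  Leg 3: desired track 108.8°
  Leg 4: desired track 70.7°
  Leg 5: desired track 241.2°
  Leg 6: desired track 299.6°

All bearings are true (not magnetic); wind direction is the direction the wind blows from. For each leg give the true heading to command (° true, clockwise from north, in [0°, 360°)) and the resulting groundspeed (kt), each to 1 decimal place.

Leg 1: desired track 288.1°; wind correction +2.4° → command heading 290.5°, groundspeed 216.9 kt
Leg 2: desired track 242.8°; wind correction -12.9° → command heading 229.9°, groundspeed 200.9 kt
Leg 3: desired track 108.8°; wind correction -2.7° → command heading 106.1°, groundspeed 103.1 kt
Leg 4: desired track 70.7°; wind correction +10.5° → command heading 81.2°, groundspeed 108.1 kt
Leg 5: desired track 241.2°; wind correction -13.3° → command heading 227.9°, groundspeed 199.6 kt
Leg 6: desired track 299.6°; wind correction +6.5° → command heading 306.1°, groundspeed 213.5 kt

Leg 1: heading=290.5°, groundspeed=216.9 kt
Leg 2: heading=229.9°, groundspeed=200.9 kt
Leg 3: heading=106.1°, groundspeed=103.1 kt
Leg 4: heading=81.2°, groundspeed=108.1 kt
Leg 5: heading=227.9°, groundspeed=199.6 kt
Leg 6: heading=306.1°, groundspeed=213.5 kt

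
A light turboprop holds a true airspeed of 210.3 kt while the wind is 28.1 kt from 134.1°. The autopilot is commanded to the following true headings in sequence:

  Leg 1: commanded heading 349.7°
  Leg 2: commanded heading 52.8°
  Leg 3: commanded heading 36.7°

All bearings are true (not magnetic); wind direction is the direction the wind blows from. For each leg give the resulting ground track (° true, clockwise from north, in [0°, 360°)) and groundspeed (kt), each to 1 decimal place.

Leg 1: heading 349.7°; drift -4.0° → track 345.7°, groundspeed 233.7 kt
Leg 2: heading 52.8°; drift -7.7° → track 45.1°, groundspeed 207.9 kt
Leg 3: heading 36.7°; drift -7.4° → track 29.3°, groundspeed 215.7 kt

Leg 1: track=345.7°, groundspeed=233.7 kt
Leg 2: track=45.1°, groundspeed=207.9 kt
Leg 3: track=29.3°, groundspeed=215.7 kt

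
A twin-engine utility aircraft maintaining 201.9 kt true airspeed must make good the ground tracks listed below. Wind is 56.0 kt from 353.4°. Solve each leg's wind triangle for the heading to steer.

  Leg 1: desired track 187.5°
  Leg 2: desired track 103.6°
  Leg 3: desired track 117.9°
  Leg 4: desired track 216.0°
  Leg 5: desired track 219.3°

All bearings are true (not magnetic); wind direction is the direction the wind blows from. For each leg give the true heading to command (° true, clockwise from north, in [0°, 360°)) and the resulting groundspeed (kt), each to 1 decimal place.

Leg 1: desired track 187.5°; wind correction +3.9° → command heading 191.4°, groundspeed 255.8 kt
Leg 2: desired track 103.6°; wind correction -15.1° → command heading 88.5°, groundspeed 214.3 kt
Leg 3: desired track 117.9°; wind correction -13.2° → command heading 104.7°, groundspeed 228.3 kt
Leg 4: desired track 216.0°; wind correction +10.8° → command heading 226.8°, groundspeed 239.5 kt
Leg 5: desired track 219.3°; wind correction +11.5° → command heading 230.8°, groundspeed 236.8 kt

Leg 1: heading=191.4°, groundspeed=255.8 kt
Leg 2: heading=88.5°, groundspeed=214.3 kt
Leg 3: heading=104.7°, groundspeed=228.3 kt
Leg 4: heading=226.8°, groundspeed=239.5 kt
Leg 5: heading=230.8°, groundspeed=236.8 kt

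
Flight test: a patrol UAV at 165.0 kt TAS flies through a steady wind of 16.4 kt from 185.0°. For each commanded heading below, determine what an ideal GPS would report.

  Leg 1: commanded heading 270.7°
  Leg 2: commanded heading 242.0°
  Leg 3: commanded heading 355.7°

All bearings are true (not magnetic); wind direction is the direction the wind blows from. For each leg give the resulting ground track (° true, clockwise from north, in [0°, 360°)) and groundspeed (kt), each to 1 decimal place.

Leg 1: track=276.4°, groundspeed=164.6 kt
Leg 2: track=247.0°, groundspeed=156.7 kt
Leg 3: track=356.5°, groundspeed=181.2 kt

Leg 1: heading 270.7°; drift +5.7° → track 276.4°, groundspeed 164.6 kt
Leg 2: heading 242.0°; drift +5.0° → track 247.0°, groundspeed 156.7 kt
Leg 3: heading 355.7°; drift +0.8° → track 356.5°, groundspeed 181.2 kt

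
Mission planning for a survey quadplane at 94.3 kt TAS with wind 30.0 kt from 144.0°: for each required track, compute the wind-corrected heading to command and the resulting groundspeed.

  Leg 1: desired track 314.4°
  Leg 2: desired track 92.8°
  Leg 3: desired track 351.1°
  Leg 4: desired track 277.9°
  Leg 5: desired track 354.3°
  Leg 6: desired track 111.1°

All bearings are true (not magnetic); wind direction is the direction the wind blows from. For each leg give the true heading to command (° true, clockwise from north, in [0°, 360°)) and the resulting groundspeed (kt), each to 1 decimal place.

Leg 1: desired track 314.4°; wind correction -3.0° → command heading 311.4°, groundspeed 123.7 kt
Leg 2: desired track 92.8°; wind correction +14.4° → command heading 107.2°, groundspeed 72.6 kt
Leg 3: desired track 351.1°; wind correction +8.3° → command heading 359.4°, groundspeed 120.0 kt
Leg 4: desired track 277.9°; wind correction -13.3° → command heading 264.6°, groundspeed 112.6 kt
Leg 5: desired track 354.3°; wind correction +9.2° → command heading 3.5°, groundspeed 119.0 kt
Leg 6: desired track 111.1°; wind correction +10.0° → command heading 121.1°, groundspeed 67.7 kt

Leg 1: heading=311.4°, groundspeed=123.7 kt
Leg 2: heading=107.2°, groundspeed=72.6 kt
Leg 3: heading=359.4°, groundspeed=120.0 kt
Leg 4: heading=264.6°, groundspeed=112.6 kt
Leg 5: heading=3.5°, groundspeed=119.0 kt
Leg 6: heading=121.1°, groundspeed=67.7 kt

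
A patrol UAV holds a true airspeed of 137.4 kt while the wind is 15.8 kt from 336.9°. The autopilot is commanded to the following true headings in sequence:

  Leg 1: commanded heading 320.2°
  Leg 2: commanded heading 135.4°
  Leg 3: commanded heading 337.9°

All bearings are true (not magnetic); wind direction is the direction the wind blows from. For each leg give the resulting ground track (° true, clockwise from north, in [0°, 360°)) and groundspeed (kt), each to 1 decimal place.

Leg 1: heading 320.2°; drift -2.1° → track 318.1°, groundspeed 122.4 kt
Leg 2: heading 135.4°; drift +2.2° → track 137.6°, groundspeed 152.2 kt
Leg 3: heading 337.9°; drift +0.1° → track 338.0°, groundspeed 121.6 kt

Leg 1: track=318.1°, groundspeed=122.4 kt
Leg 2: track=137.6°, groundspeed=152.2 kt
Leg 3: track=338.0°, groundspeed=121.6 kt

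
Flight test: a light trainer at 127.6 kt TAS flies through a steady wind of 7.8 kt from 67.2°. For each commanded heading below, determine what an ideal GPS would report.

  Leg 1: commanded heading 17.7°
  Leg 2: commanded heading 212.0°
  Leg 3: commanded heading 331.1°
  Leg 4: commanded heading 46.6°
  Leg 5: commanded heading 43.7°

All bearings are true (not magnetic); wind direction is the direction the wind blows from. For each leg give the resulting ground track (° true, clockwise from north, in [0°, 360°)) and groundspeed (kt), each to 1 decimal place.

Leg 1: track=14.9°, groundspeed=122.7 kt
Leg 2: track=213.9°, groundspeed=134.0 kt
Leg 3: track=327.6°, groundspeed=128.7 kt
Leg 4: track=45.3°, groundspeed=120.3 kt
Leg 5: track=42.2°, groundspeed=120.5 kt

Leg 1: heading 17.7°; drift -2.8° → track 14.9°, groundspeed 122.7 kt
Leg 2: heading 212.0°; drift +1.9° → track 213.9°, groundspeed 134.0 kt
Leg 3: heading 331.1°; drift -3.5° → track 327.6°, groundspeed 128.7 kt
Leg 4: heading 46.6°; drift -1.3° → track 45.3°, groundspeed 120.3 kt
Leg 5: heading 43.7°; drift -1.5° → track 42.2°, groundspeed 120.5 kt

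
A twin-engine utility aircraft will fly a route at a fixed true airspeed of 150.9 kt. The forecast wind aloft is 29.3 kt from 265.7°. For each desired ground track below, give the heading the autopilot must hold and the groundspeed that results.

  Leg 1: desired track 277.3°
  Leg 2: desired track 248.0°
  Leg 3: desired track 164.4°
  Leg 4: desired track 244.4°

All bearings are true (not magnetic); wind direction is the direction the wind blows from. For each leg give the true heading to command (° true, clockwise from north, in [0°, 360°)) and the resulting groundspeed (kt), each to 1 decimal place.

Leg 1: desired track 277.3°; wind correction -2.2° → command heading 275.1°, groundspeed 122.1 kt
Leg 2: desired track 248.0°; wind correction +3.4° → command heading 251.4°, groundspeed 122.7 kt
Leg 3: desired track 164.4°; wind correction +11.0° → command heading 175.4°, groundspeed 153.9 kt
Leg 4: desired track 244.4°; wind correction +4.0° → command heading 248.4°, groundspeed 123.2 kt

Leg 1: heading=275.1°, groundspeed=122.1 kt
Leg 2: heading=251.4°, groundspeed=122.7 kt
Leg 3: heading=175.4°, groundspeed=153.9 kt
Leg 4: heading=248.4°, groundspeed=123.2 kt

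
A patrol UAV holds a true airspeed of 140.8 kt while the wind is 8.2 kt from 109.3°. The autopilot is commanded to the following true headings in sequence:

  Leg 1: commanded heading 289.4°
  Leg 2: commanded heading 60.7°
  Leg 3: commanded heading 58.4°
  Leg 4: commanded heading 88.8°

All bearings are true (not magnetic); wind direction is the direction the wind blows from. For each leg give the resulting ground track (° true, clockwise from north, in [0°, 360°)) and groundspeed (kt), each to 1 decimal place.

Leg 1: track=289.4°, groundspeed=149.0 kt
Leg 2: track=58.1°, groundspeed=135.5 kt
Leg 3: track=55.7°, groundspeed=135.8 kt
Leg 4: track=87.6°, groundspeed=133.2 kt

Leg 1: heading 289.4°; drift +0.0° → track 289.4°, groundspeed 149.0 kt
Leg 2: heading 60.7°; drift -2.6° → track 58.1°, groundspeed 135.5 kt
Leg 3: heading 58.4°; drift -2.7° → track 55.7°, groundspeed 135.8 kt
Leg 4: heading 88.8°; drift -1.2° → track 87.6°, groundspeed 133.2 kt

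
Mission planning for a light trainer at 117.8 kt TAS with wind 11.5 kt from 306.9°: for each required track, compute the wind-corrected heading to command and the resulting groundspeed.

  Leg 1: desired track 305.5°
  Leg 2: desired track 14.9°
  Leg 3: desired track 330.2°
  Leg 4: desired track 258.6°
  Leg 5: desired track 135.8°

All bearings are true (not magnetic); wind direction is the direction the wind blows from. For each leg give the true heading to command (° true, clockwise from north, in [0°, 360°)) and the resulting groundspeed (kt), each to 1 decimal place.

Leg 1: desired track 305.5°; wind correction +0.1° → command heading 305.6°, groundspeed 106.3 kt
Leg 2: desired track 14.9°; wind correction -5.2° → command heading 9.7°, groundspeed 113.0 kt
Leg 3: desired track 330.2°; wind correction -2.2° → command heading 328.0°, groundspeed 107.2 kt
Leg 4: desired track 258.6°; wind correction +4.2° → command heading 262.8°, groundspeed 109.8 kt
Leg 5: desired track 135.8°; wind correction +0.9° → command heading 136.7°, groundspeed 129.1 kt

Leg 1: heading=305.6°, groundspeed=106.3 kt
Leg 2: heading=9.7°, groundspeed=113.0 kt
Leg 3: heading=328.0°, groundspeed=107.2 kt
Leg 4: heading=262.8°, groundspeed=109.8 kt
Leg 5: heading=136.7°, groundspeed=129.1 kt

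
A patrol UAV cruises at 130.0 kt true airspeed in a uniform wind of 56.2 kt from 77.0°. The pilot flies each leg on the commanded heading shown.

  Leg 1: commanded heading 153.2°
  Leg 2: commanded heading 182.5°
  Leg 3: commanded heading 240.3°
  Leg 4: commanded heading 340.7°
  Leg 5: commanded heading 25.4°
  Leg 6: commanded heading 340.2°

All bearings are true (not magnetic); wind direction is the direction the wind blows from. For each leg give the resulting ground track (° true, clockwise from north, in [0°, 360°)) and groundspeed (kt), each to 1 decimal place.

Leg 1: heading 153.2°; drift +25.1° → track 178.3°, groundspeed 128.7 kt
Leg 2: heading 182.5°; drift +20.5° → track 203.0°, groundspeed 154.8 kt
Leg 3: heading 240.3°; drift +5.0° → track 245.3°, groundspeed 184.5 kt
Leg 4: heading 340.7°; drift -22.3° → track 318.4°, groundspeed 147.2 kt
Leg 5: heading 25.4°; drift -24.9° → track 0.5°, groundspeed 104.8 kt
Leg 6: heading 340.2°; drift -22.2° → track 318.0°, groundspeed 147.6 kt

Leg 1: track=178.3°, groundspeed=128.7 kt
Leg 2: track=203.0°, groundspeed=154.8 kt
Leg 3: track=245.3°, groundspeed=184.5 kt
Leg 4: track=318.4°, groundspeed=147.2 kt
Leg 5: track=0.5°, groundspeed=104.8 kt
Leg 6: track=318.0°, groundspeed=147.6 kt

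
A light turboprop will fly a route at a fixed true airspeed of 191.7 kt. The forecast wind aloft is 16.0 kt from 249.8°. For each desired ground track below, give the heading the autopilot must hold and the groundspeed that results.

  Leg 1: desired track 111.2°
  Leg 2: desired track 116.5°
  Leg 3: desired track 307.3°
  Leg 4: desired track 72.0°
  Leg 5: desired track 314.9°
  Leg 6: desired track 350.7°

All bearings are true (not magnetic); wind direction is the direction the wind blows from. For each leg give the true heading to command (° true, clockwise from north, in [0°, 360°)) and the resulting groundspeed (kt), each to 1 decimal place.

Leg 1: desired track 111.2°; wind correction +3.2° → command heading 114.4°, groundspeed 203.4 kt
Leg 2: desired track 116.5°; wind correction +3.5° → command heading 120.0°, groundspeed 202.3 kt
Leg 3: desired track 307.3°; wind correction -4.0° → command heading 303.3°, groundspeed 182.6 kt
Leg 4: desired track 72.0°; wind correction +0.2° → command heading 72.2°, groundspeed 207.7 kt
Leg 5: desired track 314.9°; wind correction -4.3° → command heading 310.6°, groundspeed 184.4 kt
Leg 6: desired track 350.7°; wind correction -4.7° → command heading 346.0°, groundspeed 194.1 kt

Leg 1: heading=114.4°, groundspeed=203.4 kt
Leg 2: heading=120.0°, groundspeed=202.3 kt
Leg 3: heading=303.3°, groundspeed=182.6 kt
Leg 4: heading=72.2°, groundspeed=207.7 kt
Leg 5: heading=310.6°, groundspeed=184.4 kt
Leg 6: heading=346.0°, groundspeed=194.1 kt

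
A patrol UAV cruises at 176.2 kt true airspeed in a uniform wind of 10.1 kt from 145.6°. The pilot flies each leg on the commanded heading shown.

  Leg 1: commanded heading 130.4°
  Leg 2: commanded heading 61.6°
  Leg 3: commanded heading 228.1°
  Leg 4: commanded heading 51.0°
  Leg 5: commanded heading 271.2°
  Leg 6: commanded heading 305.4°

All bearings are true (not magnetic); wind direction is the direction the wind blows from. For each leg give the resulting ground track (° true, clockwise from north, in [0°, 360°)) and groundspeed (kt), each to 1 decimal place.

Leg 1: track=129.5°, groundspeed=166.5 kt
Leg 2: track=58.3°, groundspeed=175.4 kt
Leg 3: track=231.4°, groundspeed=175.2 kt
Leg 4: track=47.7°, groundspeed=177.3 kt
Leg 5: track=273.8°, groundspeed=182.3 kt
Leg 6: track=306.5°, groundspeed=185.7 kt

Leg 1: heading 130.4°; drift -0.9° → track 129.5°, groundspeed 166.5 kt
Leg 2: heading 61.6°; drift -3.3° → track 58.3°, groundspeed 175.4 kt
Leg 3: heading 228.1°; drift +3.3° → track 231.4°, groundspeed 175.2 kt
Leg 4: heading 51.0°; drift -3.3° → track 47.7°, groundspeed 177.3 kt
Leg 5: heading 271.2°; drift +2.6° → track 273.8°, groundspeed 182.3 kt
Leg 6: heading 305.4°; drift +1.1° → track 306.5°, groundspeed 185.7 kt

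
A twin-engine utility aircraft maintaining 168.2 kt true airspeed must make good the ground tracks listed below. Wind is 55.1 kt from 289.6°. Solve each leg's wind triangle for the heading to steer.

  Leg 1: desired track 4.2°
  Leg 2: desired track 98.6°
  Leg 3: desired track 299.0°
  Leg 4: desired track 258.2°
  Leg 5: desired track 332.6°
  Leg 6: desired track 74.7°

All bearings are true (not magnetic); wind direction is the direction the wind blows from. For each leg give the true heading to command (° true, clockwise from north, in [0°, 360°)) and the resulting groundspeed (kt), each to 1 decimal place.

Leg 1: desired track 4.2°; wind correction -18.4° → command heading 345.8°, groundspeed 145.0 kt
Leg 2: desired track 98.6°; wind correction -3.6° → command heading 95.0°, groundspeed 222.0 kt
Leg 3: desired track 299.0°; wind correction -3.1° → command heading 295.9°, groundspeed 113.6 kt
Leg 4: desired track 258.2°; wind correction +9.8° → command heading 268.0°, groundspeed 118.7 kt
Leg 5: desired track 332.6°; wind correction -12.9° → command heading 319.7°, groundspeed 123.7 kt
Leg 6: desired track 74.7°; wind correction -10.8° → command heading 63.9°, groundspeed 210.4 kt

Leg 1: heading=345.8°, groundspeed=145.0 kt
Leg 2: heading=95.0°, groundspeed=222.0 kt
Leg 3: heading=295.9°, groundspeed=113.6 kt
Leg 4: heading=268.0°, groundspeed=118.7 kt
Leg 5: heading=319.7°, groundspeed=123.7 kt
Leg 6: heading=63.9°, groundspeed=210.4 kt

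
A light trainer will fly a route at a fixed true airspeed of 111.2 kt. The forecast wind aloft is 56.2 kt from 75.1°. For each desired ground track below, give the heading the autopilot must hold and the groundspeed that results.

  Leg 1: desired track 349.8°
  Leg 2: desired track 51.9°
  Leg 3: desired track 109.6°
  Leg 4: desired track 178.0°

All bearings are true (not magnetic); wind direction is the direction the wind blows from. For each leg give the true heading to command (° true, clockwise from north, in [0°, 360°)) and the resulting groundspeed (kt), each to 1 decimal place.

Leg 1: desired track 349.8°; wind correction +30.2° → command heading 20.0°, groundspeed 91.5 kt
Leg 2: desired track 51.9°; wind correction +11.5° → command heading 63.4°, groundspeed 57.3 kt
Leg 3: desired track 109.6°; wind correction -16.6° → command heading 93.0°, groundspeed 60.2 kt
Leg 4: desired track 178.0°; wind correction -29.5° → command heading 148.5°, groundspeed 109.3 kt

Leg 1: heading=20.0°, groundspeed=91.5 kt
Leg 2: heading=63.4°, groundspeed=57.3 kt
Leg 3: heading=93.0°, groundspeed=60.2 kt
Leg 4: heading=148.5°, groundspeed=109.3 kt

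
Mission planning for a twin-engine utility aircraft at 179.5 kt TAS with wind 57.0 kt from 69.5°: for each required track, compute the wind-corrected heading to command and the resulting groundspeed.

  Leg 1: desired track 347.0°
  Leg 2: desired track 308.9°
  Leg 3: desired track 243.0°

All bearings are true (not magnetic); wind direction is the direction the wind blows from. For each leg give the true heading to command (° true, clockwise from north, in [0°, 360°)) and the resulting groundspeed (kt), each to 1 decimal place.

Leg 1: heading=5.4°, groundspeed=162.9 kt
Leg 2: heading=324.8°, groundspeed=201.7 kt
Leg 3: heading=240.9°, groundspeed=236.0 kt

Leg 1: desired track 347.0°; wind correction +18.4° → command heading 5.4°, groundspeed 162.9 kt
Leg 2: desired track 308.9°; wind correction +15.9° → command heading 324.8°, groundspeed 201.7 kt
Leg 3: desired track 243.0°; wind correction -2.1° → command heading 240.9°, groundspeed 236.0 kt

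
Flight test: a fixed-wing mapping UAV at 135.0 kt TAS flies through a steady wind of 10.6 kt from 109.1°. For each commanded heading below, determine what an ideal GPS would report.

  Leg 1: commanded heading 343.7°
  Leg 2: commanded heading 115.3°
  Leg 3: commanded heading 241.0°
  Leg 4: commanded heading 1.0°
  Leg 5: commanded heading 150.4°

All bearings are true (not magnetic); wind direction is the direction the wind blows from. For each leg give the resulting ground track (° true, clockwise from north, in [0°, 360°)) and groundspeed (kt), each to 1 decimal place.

Leg 1: heading 343.7°; drift -3.5° → track 340.2°, groundspeed 141.4 kt
Leg 2: heading 115.3°; drift +0.5° → track 115.8°, groundspeed 124.5 kt
Leg 3: heading 241.0°; drift +3.2° → track 244.2°, groundspeed 142.3 kt
Leg 4: heading 1.0°; drift -4.2° → track 356.8°, groundspeed 138.7 kt
Leg 5: heading 150.4°; drift +3.2° → track 153.6°, groundspeed 127.2 kt

Leg 1: track=340.2°, groundspeed=141.4 kt
Leg 2: track=115.8°, groundspeed=124.5 kt
Leg 3: track=244.2°, groundspeed=142.3 kt
Leg 4: track=356.8°, groundspeed=138.7 kt
Leg 5: track=153.6°, groundspeed=127.2 kt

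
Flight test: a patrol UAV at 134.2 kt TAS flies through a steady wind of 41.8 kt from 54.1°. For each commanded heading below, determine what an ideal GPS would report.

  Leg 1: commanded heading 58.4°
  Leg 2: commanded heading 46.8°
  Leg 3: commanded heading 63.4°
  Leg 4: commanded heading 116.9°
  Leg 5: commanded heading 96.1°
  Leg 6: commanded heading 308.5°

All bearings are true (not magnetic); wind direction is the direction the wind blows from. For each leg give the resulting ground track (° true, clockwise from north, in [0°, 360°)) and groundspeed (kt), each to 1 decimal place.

Leg 1: track=60.3°, groundspeed=92.6 kt
Leg 2: track=43.5°, groundspeed=92.9 kt
Leg 3: track=67.6°, groundspeed=93.2 kt
Leg 4: track=134.8°, groundspeed=120.9 kt
Leg 5: track=111.3°, groundspeed=106.9 kt
Leg 6: track=293.0°, groundspeed=150.9 kt

Leg 1: heading 58.4°; drift +1.9° → track 60.3°, groundspeed 92.6 kt
Leg 2: heading 46.8°; drift -3.3° → track 43.5°, groundspeed 92.9 kt
Leg 3: heading 63.4°; drift +4.2° → track 67.6°, groundspeed 93.2 kt
Leg 4: heading 116.9°; drift +17.9° → track 134.8°, groundspeed 120.9 kt
Leg 5: heading 96.1°; drift +15.2° → track 111.3°, groundspeed 106.9 kt
Leg 6: heading 308.5°; drift -15.5° → track 293.0°, groundspeed 150.9 kt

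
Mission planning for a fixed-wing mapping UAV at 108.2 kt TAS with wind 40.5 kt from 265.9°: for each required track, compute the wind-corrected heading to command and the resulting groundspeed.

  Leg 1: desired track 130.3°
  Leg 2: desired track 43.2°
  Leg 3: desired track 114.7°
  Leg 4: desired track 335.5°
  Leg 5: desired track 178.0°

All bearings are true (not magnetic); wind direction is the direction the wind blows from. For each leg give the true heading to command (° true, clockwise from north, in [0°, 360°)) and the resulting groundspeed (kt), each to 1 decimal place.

Leg 1: desired track 130.3°; wind correction +15.2° → command heading 145.5°, groundspeed 133.4 kt
Leg 2: desired track 43.2°; wind correction -14.7° → command heading 28.5°, groundspeed 134.4 kt
Leg 3: desired track 114.7°; wind correction +10.4° → command heading 125.1°, groundspeed 141.9 kt
Leg 4: desired track 335.5°; wind correction -20.5° → command heading 315.0°, groundspeed 87.2 kt
Leg 5: desired track 178.0°; wind correction +22.0° → command heading 200.0°, groundspeed 98.9 kt

Leg 1: heading=145.5°, groundspeed=133.4 kt
Leg 2: heading=28.5°, groundspeed=134.4 kt
Leg 3: heading=125.1°, groundspeed=141.9 kt
Leg 4: heading=315.0°, groundspeed=87.2 kt
Leg 5: heading=200.0°, groundspeed=98.9 kt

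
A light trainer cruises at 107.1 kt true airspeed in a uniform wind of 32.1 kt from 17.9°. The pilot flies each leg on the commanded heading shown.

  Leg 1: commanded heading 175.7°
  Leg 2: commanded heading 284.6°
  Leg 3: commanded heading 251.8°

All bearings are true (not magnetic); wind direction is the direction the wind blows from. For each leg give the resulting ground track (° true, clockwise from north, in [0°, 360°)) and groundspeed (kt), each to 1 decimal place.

Leg 1: heading 175.7°; drift +5.1° → track 180.8°, groundspeed 137.4 kt
Leg 2: heading 284.6°; drift -16.4° → track 268.2°, groundspeed 113.6 kt
Leg 3: heading 251.8°; drift -11.6° → track 240.2°, groundspeed 128.7 kt

Leg 1: track=180.8°, groundspeed=137.4 kt
Leg 2: track=268.2°, groundspeed=113.6 kt
Leg 3: track=240.2°, groundspeed=128.7 kt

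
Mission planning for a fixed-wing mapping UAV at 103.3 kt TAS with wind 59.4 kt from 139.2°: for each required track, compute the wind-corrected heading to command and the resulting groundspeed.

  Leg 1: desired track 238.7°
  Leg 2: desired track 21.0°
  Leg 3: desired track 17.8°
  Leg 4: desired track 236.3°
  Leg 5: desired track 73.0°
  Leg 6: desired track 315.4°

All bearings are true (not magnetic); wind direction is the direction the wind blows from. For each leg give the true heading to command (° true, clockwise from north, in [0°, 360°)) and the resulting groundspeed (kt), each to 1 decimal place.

Leg 1: heading=204.1°, groundspeed=94.9 kt
Leg 2: heading=51.4°, groundspeed=117.1 kt
Leg 3: heading=47.2°, groundspeed=120.9 kt
Leg 4: heading=201.5°, groundspeed=92.2 kt
Leg 5: heading=104.7°, groundspeed=63.9 kt
Leg 6: heading=313.2°, groundspeed=162.5 kt

Leg 1: desired track 238.7°; wind correction -34.6° → command heading 204.1°, groundspeed 94.9 kt
Leg 2: desired track 21.0°; wind correction +30.4° → command heading 51.4°, groundspeed 117.1 kt
Leg 3: desired track 17.8°; wind correction +29.4° → command heading 47.2°, groundspeed 120.9 kt
Leg 4: desired track 236.3°; wind correction -34.8° → command heading 201.5°, groundspeed 92.2 kt
Leg 5: desired track 73.0°; wind correction +31.7° → command heading 104.7°, groundspeed 63.9 kt
Leg 6: desired track 315.4°; wind correction -2.2° → command heading 313.2°, groundspeed 162.5 kt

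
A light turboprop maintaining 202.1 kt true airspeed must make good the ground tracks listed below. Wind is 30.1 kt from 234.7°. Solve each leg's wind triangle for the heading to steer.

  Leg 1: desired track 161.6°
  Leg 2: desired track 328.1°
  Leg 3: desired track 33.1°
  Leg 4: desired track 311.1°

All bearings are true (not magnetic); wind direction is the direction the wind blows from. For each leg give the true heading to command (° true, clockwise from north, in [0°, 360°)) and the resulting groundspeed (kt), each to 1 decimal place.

Leg 1: desired track 161.6°; wind correction +8.2° → command heading 169.8°, groundspeed 191.3 kt
Leg 2: desired track 328.1°; wind correction -8.6° → command heading 319.5°, groundspeed 201.6 kt
Leg 3: desired track 33.1°; wind correction -3.1° → command heading 30.0°, groundspeed 229.8 kt
Leg 4: desired track 311.1°; wind correction -8.3° → command heading 302.8°, groundspeed 192.9 kt

Leg 1: heading=169.8°, groundspeed=191.3 kt
Leg 2: heading=319.5°, groundspeed=201.6 kt
Leg 3: heading=30.0°, groundspeed=229.8 kt
Leg 4: heading=302.8°, groundspeed=192.9 kt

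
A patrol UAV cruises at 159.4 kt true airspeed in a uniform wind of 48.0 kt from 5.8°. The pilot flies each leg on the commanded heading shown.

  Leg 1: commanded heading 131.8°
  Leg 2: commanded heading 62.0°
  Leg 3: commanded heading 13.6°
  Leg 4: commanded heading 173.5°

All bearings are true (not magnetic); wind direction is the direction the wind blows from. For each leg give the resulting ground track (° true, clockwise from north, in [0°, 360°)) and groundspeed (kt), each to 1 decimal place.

Leg 1: heading 131.8°; drift +11.7° → track 143.5°, groundspeed 191.6 kt
Leg 2: heading 62.0°; drift +16.7° → track 78.7°, groundspeed 138.6 kt
Leg 3: heading 13.6°; drift +3.3° → track 16.9°, groundspeed 112.0 kt
Leg 4: heading 173.5°; drift +2.8° → track 176.3°, groundspeed 206.6 kt

Leg 1: track=143.5°, groundspeed=191.6 kt
Leg 2: track=78.7°, groundspeed=138.6 kt
Leg 3: track=16.9°, groundspeed=112.0 kt
Leg 4: track=176.3°, groundspeed=206.6 kt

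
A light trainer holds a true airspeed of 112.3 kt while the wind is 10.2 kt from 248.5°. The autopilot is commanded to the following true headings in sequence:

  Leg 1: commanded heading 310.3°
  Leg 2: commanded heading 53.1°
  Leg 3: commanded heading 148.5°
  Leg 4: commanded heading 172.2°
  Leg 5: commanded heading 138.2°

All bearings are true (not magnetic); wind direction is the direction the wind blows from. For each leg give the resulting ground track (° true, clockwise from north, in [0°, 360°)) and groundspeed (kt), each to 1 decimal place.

Leg 1: heading 310.3°; drift +4.8° → track 315.1°, groundspeed 107.9 kt
Leg 2: heading 53.1°; drift +1.3° → track 54.4°, groundspeed 122.2 kt
Leg 3: heading 148.5°; drift -5.0° → track 143.5°, groundspeed 114.5 kt
Leg 4: heading 172.2°; drift -5.2° → track 167.0°, groundspeed 110.3 kt
Leg 5: heading 138.2°; drift -4.7° → track 133.5°, groundspeed 116.2 kt

Leg 1: track=315.1°, groundspeed=107.9 kt
Leg 2: track=54.4°, groundspeed=122.2 kt
Leg 3: track=143.5°, groundspeed=114.5 kt
Leg 4: track=167.0°, groundspeed=110.3 kt
Leg 5: track=133.5°, groundspeed=116.2 kt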